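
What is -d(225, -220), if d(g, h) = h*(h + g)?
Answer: 1100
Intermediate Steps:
d(g, h) = h*(g + h)
-d(225, -220) = -(-220)*(225 - 220) = -(-220)*5 = -1*(-1100) = 1100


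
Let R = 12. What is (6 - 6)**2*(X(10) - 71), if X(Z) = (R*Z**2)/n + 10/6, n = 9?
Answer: 0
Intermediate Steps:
X(Z) = 5/3 + 4*Z**2/3 (X(Z) = (12*Z**2)/9 + 10/6 = (12*Z**2)*(1/9) + 10*(1/6) = 4*Z**2/3 + 5/3 = 5/3 + 4*Z**2/3)
(6 - 6)**2*(X(10) - 71) = (6 - 6)**2*((5/3 + (4/3)*10**2) - 71) = 0**2*((5/3 + (4/3)*100) - 71) = 0*((5/3 + 400/3) - 71) = 0*(135 - 71) = 0*64 = 0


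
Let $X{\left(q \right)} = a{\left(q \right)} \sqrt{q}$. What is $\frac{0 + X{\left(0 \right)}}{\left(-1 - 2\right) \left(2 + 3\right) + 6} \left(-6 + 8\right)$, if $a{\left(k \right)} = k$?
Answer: $0$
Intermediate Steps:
$X{\left(q \right)} = q^{\frac{3}{2}}$ ($X{\left(q \right)} = q \sqrt{q} = q^{\frac{3}{2}}$)
$\frac{0 + X{\left(0 \right)}}{\left(-1 - 2\right) \left(2 + 3\right) + 6} \left(-6 + 8\right) = \frac{0 + 0^{\frac{3}{2}}}{\left(-1 - 2\right) \left(2 + 3\right) + 6} \left(-6 + 8\right) = \frac{0 + 0}{\left(-3\right) 5 + 6} \cdot 2 = \frac{0}{-15 + 6} \cdot 2 = \frac{0}{-9} \cdot 2 = 0 \left(- \frac{1}{9}\right) 2 = 0 \cdot 2 = 0$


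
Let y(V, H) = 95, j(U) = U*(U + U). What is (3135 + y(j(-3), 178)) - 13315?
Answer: -10085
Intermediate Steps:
j(U) = 2*U**2 (j(U) = U*(2*U) = 2*U**2)
(3135 + y(j(-3), 178)) - 13315 = (3135 + 95) - 13315 = 3230 - 13315 = -10085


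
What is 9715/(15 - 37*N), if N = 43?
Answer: -9715/1576 ≈ -6.1643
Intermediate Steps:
9715/(15 - 37*N) = 9715/(15 - 37*43) = 9715/(15 - 1591) = 9715/(-1576) = 9715*(-1/1576) = -9715/1576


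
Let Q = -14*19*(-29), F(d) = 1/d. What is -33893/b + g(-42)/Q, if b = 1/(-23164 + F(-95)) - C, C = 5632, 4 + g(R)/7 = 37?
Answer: 82600880785437/13657826860274 ≈ 6.0479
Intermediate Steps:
g(R) = 231 (g(R) = -28 + 7*37 = -28 + 259 = 231)
Q = 7714 (Q = -266*(-29) = 7714)
b = -12393672287/2200581 (b = 1/(-23164 + 1/(-95)) - 1*5632 = 1/(-23164 - 1/95) - 5632 = 1/(-2200581/95) - 5632 = -95/2200581 - 5632 = -12393672287/2200581 ≈ -5632.0)
-33893/b + g(-42)/Q = -33893/(-12393672287/2200581) + 231/7714 = -33893*(-2200581/12393672287) + 231*(1/7714) = 74584291833/12393672287 + 33/1102 = 82600880785437/13657826860274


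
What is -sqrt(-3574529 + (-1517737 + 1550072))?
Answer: -I*sqrt(3542194) ≈ -1882.1*I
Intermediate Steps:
-sqrt(-3574529 + (-1517737 + 1550072)) = -sqrt(-3574529 + 32335) = -sqrt(-3542194) = -I*sqrt(3542194)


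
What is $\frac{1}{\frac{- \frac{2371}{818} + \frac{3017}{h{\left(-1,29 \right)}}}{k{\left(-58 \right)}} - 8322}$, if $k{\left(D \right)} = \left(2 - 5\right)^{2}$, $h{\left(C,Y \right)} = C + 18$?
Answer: $- \frac{125154}{1039103989} \approx -0.00012044$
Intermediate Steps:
$h{\left(C,Y \right)} = 18 + C$
$k{\left(D \right)} = 9$ ($k{\left(D \right)} = \left(-3\right)^{2} = 9$)
$\frac{1}{\frac{- \frac{2371}{818} + \frac{3017}{h{\left(-1,29 \right)}}}{k{\left(-58 \right)}} - 8322} = \frac{1}{\frac{- \frac{2371}{818} + \frac{3017}{18 - 1}}{9} - 8322} = \frac{1}{\left(\left(-2371\right) \frac{1}{818} + \frac{3017}{17}\right) \frac{1}{9} - 8322} = \frac{1}{\left(- \frac{2371}{818} + 3017 \cdot \frac{1}{17}\right) \frac{1}{9} - 8322} = \frac{1}{\left(- \frac{2371}{818} + \frac{3017}{17}\right) \frac{1}{9} - 8322} = \frac{1}{\frac{2427599}{13906} \cdot \frac{1}{9} - 8322} = \frac{1}{\frac{2427599}{125154} - 8322} = \frac{1}{- \frac{1039103989}{125154}} = - \frac{125154}{1039103989}$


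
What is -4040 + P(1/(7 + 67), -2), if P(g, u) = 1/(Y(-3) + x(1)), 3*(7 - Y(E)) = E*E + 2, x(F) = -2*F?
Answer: -16157/4 ≈ -4039.3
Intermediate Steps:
Y(E) = 19/3 - E**2/3 (Y(E) = 7 - (E*E + 2)/3 = 7 - (E**2 + 2)/3 = 7 - (2 + E**2)/3 = 7 + (-2/3 - E**2/3) = 19/3 - E**2/3)
P(g, u) = 3/4 (P(g, u) = 1/((19/3 - 1/3*(-3)**2) - 2*1) = 1/((19/3 - 1/3*9) - 2) = 1/((19/3 - 3) - 2) = 1/(10/3 - 2) = 1/(4/3) = 3/4)
-4040 + P(1/(7 + 67), -2) = -4040 + 3/4 = -16157/4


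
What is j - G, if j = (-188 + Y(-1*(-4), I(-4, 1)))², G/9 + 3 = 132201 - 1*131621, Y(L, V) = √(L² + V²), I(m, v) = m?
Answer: 30183 - 1504*√2 ≈ 28056.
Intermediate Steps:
G = 5193 (G = -27 + 9*(132201 - 1*131621) = -27 + 9*(132201 - 131621) = -27 + 9*580 = -27 + 5220 = 5193)
j = (-188 + 4*√2)² (j = (-188 + √((-1*(-4))² + (-4)²))² = (-188 + √(4² + 16))² = (-188 + √(16 + 16))² = (-188 + √32)² = (-188 + 4*√2)² ≈ 33249.)
j - G = (35376 - 1504*√2) - 1*5193 = (35376 - 1504*√2) - 5193 = 30183 - 1504*√2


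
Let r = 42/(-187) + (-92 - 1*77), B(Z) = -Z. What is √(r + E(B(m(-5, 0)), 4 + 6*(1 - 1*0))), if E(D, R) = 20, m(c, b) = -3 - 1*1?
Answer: I*√5218235/187 ≈ 12.216*I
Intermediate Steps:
m(c, b) = -4 (m(c, b) = -3 - 1 = -4)
r = -31645/187 (r = 42*(-1/187) + (-92 - 77) = -42/187 - 169 = -31645/187 ≈ -169.22)
√(r + E(B(m(-5, 0)), 4 + 6*(1 - 1*0))) = √(-31645/187 + 20) = √(-27905/187) = I*√5218235/187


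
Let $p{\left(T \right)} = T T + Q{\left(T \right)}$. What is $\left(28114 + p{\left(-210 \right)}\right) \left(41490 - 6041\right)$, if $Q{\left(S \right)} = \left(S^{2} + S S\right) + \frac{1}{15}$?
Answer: $\frac{85297773739}{15} \approx 5.6865 \cdot 10^{9}$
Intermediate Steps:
$Q{\left(S \right)} = \frac{1}{15} + 2 S^{2}$ ($Q{\left(S \right)} = \left(S^{2} + S^{2}\right) + \frac{1}{15} = 2 S^{2} + \frac{1}{15} = \frac{1}{15} + 2 S^{2}$)
$p{\left(T \right)} = \frac{1}{15} + 3 T^{2}$ ($p{\left(T \right)} = T T + \left(\frac{1}{15} + 2 T^{2}\right) = T^{2} + \left(\frac{1}{15} + 2 T^{2}\right) = \frac{1}{15} + 3 T^{2}$)
$\left(28114 + p{\left(-210 \right)}\right) \left(41490 - 6041\right) = \left(28114 + \left(\frac{1}{15} + 3 \left(-210\right)^{2}\right)\right) \left(41490 - 6041\right) = \left(28114 + \left(\frac{1}{15} + 3 \cdot 44100\right)\right) 35449 = \left(28114 + \left(\frac{1}{15} + 132300\right)\right) 35449 = \left(28114 + \frac{1984501}{15}\right) 35449 = \frac{2406211}{15} \cdot 35449 = \frac{85297773739}{15}$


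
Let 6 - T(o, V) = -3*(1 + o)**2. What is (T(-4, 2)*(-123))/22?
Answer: -369/2 ≈ -184.50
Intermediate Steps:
T(o, V) = 6 + 3*(1 + o)**2 (T(o, V) = 6 - (-3)*(1 + o)**2 = 6 + 3*(1 + o)**2)
(T(-4, 2)*(-123))/22 = ((6 + 3*(1 - 4)**2)*(-123))/22 = ((6 + 3*(-3)**2)*(-123))*(1/22) = ((6 + 3*9)*(-123))*(1/22) = ((6 + 27)*(-123))*(1/22) = (33*(-123))*(1/22) = -4059*1/22 = -369/2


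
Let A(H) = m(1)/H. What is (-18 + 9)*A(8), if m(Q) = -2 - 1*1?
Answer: 27/8 ≈ 3.3750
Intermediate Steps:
m(Q) = -3 (m(Q) = -2 - 1 = -3)
A(H) = -3/H
(-18 + 9)*A(8) = (-18 + 9)*(-3/8) = -(-27)/8 = -9*(-3/8) = 27/8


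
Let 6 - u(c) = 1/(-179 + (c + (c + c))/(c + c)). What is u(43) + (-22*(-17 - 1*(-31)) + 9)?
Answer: -104013/355 ≈ -292.99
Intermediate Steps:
u(c) = 2132/355 (u(c) = 6 - 1/(-179 + (c + (c + c))/(c + c)) = 6 - 1/(-179 + (c + 2*c)/((2*c))) = 6 - 1/(-179 + (3*c)*(1/(2*c))) = 6 - 1/(-179 + 3/2) = 6 - 1/(-355/2) = 6 - 1*(-2/355) = 6 + 2/355 = 2132/355)
u(43) + (-22*(-17 - 1*(-31)) + 9) = 2132/355 + (-22*(-17 - 1*(-31)) + 9) = 2132/355 + (-22*(-17 + 31) + 9) = 2132/355 + (-22*14 + 9) = 2132/355 + (-308 + 9) = 2132/355 - 299 = -104013/355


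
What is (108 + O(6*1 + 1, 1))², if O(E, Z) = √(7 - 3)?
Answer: 12100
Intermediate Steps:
O(E, Z) = 2 (O(E, Z) = √4 = 2)
(108 + O(6*1 + 1, 1))² = (108 + 2)² = 110² = 12100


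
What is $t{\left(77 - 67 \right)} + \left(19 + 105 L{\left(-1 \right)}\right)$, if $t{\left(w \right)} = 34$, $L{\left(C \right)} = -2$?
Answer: $-157$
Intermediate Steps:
$t{\left(77 - 67 \right)} + \left(19 + 105 L{\left(-1 \right)}\right) = 34 + \left(19 + 105 \left(-2\right)\right) = 34 + \left(19 - 210\right) = 34 - 191 = -157$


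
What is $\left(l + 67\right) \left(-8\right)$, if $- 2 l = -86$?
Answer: $-880$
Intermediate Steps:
$l = 43$ ($l = \left(- \frac{1}{2}\right) \left(-86\right) = 43$)
$\left(l + 67\right) \left(-8\right) = \left(43 + 67\right) \left(-8\right) = 110 \left(-8\right) = -880$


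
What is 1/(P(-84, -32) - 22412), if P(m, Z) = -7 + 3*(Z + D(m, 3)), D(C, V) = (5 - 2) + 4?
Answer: -1/22494 ≈ -4.4456e-5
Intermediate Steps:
D(C, V) = 7 (D(C, V) = 3 + 4 = 7)
P(m, Z) = 14 + 3*Z (P(m, Z) = -7 + 3*(Z + 7) = -7 + 3*(7 + Z) = -7 + (21 + 3*Z) = 14 + 3*Z)
1/(P(-84, -32) - 22412) = 1/((14 + 3*(-32)) - 22412) = 1/((14 - 96) - 22412) = 1/(-82 - 22412) = 1/(-22494) = -1/22494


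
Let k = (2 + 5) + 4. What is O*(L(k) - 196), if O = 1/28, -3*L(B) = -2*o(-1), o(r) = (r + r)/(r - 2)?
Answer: -440/63 ≈ -6.9841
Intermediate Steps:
k = 11 (k = 7 + 4 = 11)
o(r) = 2*r/(-2 + r) (o(r) = (2*r)/(-2 + r) = 2*r/(-2 + r))
L(B) = 4/9 (L(B) = -(-2)*2*(-1)/(-2 - 1)/3 = -(-2)*2*(-1)/(-3)/3 = -(-2)*2*(-1)*(-1/3)/3 = -(-2)*2/(3*3) = -1/3*(-4/3) = 4/9)
O = 1/28 ≈ 0.035714
O*(L(k) - 196) = (4/9 - 196)/28 = (1/28)*(-1760/9) = -440/63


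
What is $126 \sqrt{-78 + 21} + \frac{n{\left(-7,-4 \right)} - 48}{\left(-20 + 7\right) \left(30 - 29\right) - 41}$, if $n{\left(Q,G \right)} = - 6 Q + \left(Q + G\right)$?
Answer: $\frac{17}{54} + 126 i \sqrt{57} \approx 0.31482 + 951.28 i$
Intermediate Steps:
$n{\left(Q,G \right)} = G - 5 Q$ ($n{\left(Q,G \right)} = - 6 Q + \left(G + Q\right) = G - 5 Q$)
$126 \sqrt{-78 + 21} + \frac{n{\left(-7,-4 \right)} - 48}{\left(-20 + 7\right) \left(30 - 29\right) - 41} = 126 \sqrt{-78 + 21} + \frac{\left(-4 - -35\right) - 48}{\left(-20 + 7\right) \left(30 - 29\right) - 41} = 126 \sqrt{-57} + \frac{\left(-4 + 35\right) - 48}{\left(-13\right) 1 - 41} = 126 i \sqrt{57} + \frac{31 - 48}{-13 - 41} = 126 i \sqrt{57} - \frac{17}{-54} = 126 i \sqrt{57} - - \frac{17}{54} = 126 i \sqrt{57} + \frac{17}{54} = \frac{17}{54} + 126 i \sqrt{57}$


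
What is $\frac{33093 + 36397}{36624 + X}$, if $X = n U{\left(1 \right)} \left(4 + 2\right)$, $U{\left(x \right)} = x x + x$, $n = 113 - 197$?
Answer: $\frac{34745}{17808} \approx 1.9511$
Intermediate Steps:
$n = -84$ ($n = 113 - 197 = -84$)
$U{\left(x \right)} = x + x^{2}$ ($U{\left(x \right)} = x^{2} + x = x + x^{2}$)
$X = -1008$ ($X = - 84 \cdot 1 \left(1 + 1\right) \left(4 + 2\right) = - 84 \cdot 1 \cdot 2 \cdot 6 = - 84 \cdot 2 \cdot 6 = \left(-84\right) 12 = -1008$)
$\frac{33093 + 36397}{36624 + X} = \frac{33093 + 36397}{36624 - 1008} = \frac{69490}{35616} = 69490 \cdot \frac{1}{35616} = \frac{34745}{17808}$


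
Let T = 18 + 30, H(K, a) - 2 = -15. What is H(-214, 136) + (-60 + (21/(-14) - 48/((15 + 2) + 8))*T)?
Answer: -5929/25 ≈ -237.16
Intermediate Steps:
H(K, a) = -13 (H(K, a) = 2 - 15 = -13)
T = 48
H(-214, 136) + (-60 + (21/(-14) - 48/((15 + 2) + 8))*T) = -13 + (-60 + (21/(-14) - 48/((15 + 2) + 8))*48) = -13 + (-60 + (21*(-1/14) - 48/(17 + 8))*48) = -13 + (-60 + (-3/2 - 48/25)*48) = -13 + (-60 - 171/50*48) = -13 + (-60 - 4104/25) = -13 - 5604/25 = -5929/25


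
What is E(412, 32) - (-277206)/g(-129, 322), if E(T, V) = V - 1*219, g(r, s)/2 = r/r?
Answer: 138416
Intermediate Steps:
g(r, s) = 2 (g(r, s) = 2*(r/r) = 2*1 = 2)
E(T, V) = -219 + V (E(T, V) = V - 219 = -219 + V)
E(412, 32) - (-277206)/g(-129, 322) = (-219 + 32) - (-277206)/2 = -187 - (-277206)/2 = -187 - 1*(-138603) = -187 + 138603 = 138416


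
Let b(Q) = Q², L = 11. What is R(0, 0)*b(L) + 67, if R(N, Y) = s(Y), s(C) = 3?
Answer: 430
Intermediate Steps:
R(N, Y) = 3
R(0, 0)*b(L) + 67 = 3*11² + 67 = 3*121 + 67 = 363 + 67 = 430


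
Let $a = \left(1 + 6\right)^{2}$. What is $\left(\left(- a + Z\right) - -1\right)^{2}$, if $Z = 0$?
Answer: $2304$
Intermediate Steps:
$a = 49$ ($a = 7^{2} = 49$)
$\left(\left(- a + Z\right) - -1\right)^{2} = \left(\left(\left(-1\right) 49 + 0\right) - -1\right)^{2} = \left(\left(-49 + 0\right) + 1\right)^{2} = \left(-49 + 1\right)^{2} = \left(-48\right)^{2} = 2304$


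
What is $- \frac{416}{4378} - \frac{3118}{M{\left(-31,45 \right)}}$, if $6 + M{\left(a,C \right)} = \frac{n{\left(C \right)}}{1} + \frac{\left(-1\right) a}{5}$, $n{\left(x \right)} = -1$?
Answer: $\frac{17062839}{4378} \approx 3897.4$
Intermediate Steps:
$M{\left(a,C \right)} = -7 - \frac{a}{5}$ ($M{\left(a,C \right)} = -6 + \left(- 1^{-1} + \frac{\left(-1\right) a}{5}\right) = -6 + \left(\left(-1\right) 1 + - a \frac{1}{5}\right) = -6 - \left(1 + \frac{a}{5}\right) = -7 - \frac{a}{5}$)
$- \frac{416}{4378} - \frac{3118}{M{\left(-31,45 \right)}} = - \frac{416}{4378} - \frac{3118}{-7 - - \frac{31}{5}} = \left(-416\right) \frac{1}{4378} - \frac{3118}{-7 + \frac{31}{5}} = - \frac{208}{2189} - \frac{3118}{- \frac{4}{5}} = - \frac{208}{2189} - - \frac{7795}{2} = - \frac{208}{2189} + \frac{7795}{2} = \frac{17062839}{4378}$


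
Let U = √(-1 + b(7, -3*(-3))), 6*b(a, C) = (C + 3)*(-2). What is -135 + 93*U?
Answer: -135 + 93*I*√5 ≈ -135.0 + 207.95*I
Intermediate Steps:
b(a, C) = -1 - C/3 (b(a, C) = ((C + 3)*(-2))/6 = ((3 + C)*(-2))/6 = (-6 - 2*C)/6 = -1 - C/3)
U = I*√5 (U = √(-1 + (-1 - (-1)*(-3))) = √(-1 + (-1 - ⅓*9)) = √(-1 + (-1 - 3)) = √(-1 - 4) = √(-5) = I*√5 ≈ 2.2361*I)
-135 + 93*U = -135 + 93*(I*√5) = -135 + 93*I*√5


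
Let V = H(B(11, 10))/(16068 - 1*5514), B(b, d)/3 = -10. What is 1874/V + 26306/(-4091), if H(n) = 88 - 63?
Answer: 80911942186/102275 ≈ 7.9112e+5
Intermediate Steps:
B(b, d) = -30 (B(b, d) = 3*(-10) = -30)
H(n) = 25
V = 25/10554 (V = 25/(16068 - 1*5514) = 25/(16068 - 5514) = 25/10554 ≈ 0.0023688)
1874/V + 26306/(-4091) = 1874/(25/10554) + 26306/(-4091) = 1874*(10554/25) + 26306*(-1/4091) = 19778196/25 - 26306/4091 = 80911942186/102275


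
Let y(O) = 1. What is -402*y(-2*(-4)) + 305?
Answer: -97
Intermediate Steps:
-402*y(-2*(-4)) + 305 = -402*1 + 305 = -402 + 305 = -97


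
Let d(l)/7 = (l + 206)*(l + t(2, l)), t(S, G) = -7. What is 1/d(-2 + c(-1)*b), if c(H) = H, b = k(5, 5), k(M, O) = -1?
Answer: -1/11480 ≈ -8.7108e-5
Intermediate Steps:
b = -1
d(l) = 7*(-7 + l)*(206 + l) (d(l) = 7*((l + 206)*(l - 7)) = 7*((206 + l)*(-7 + l)) = 7*((-7 + l)*(206 + l)) = 7*(-7 + l)*(206 + l))
1/d(-2 + c(-1)*b) = 1/(-10094 + 7*(-2 - 1*(-1))² + 1393*(-2 - 1*(-1))) = 1/(-10094 + 7*(-2 + 1)² + 1393*(-2 + 1)) = 1/(-10094 + 7*(-1)² + 1393*(-1)) = 1/(-10094 + 7*1 - 1393) = 1/(-10094 + 7 - 1393) = 1/(-11480) = -1/11480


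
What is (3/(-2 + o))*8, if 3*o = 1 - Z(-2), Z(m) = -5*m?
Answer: -24/5 ≈ -4.8000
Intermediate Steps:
o = -3 (o = (1 - (-5)*(-2))/3 = (1 - 1*10)/3 = (1 - 10)/3 = (⅓)*(-9) = -3)
(3/(-2 + o))*8 = (3/(-2 - 3))*8 = (3/(-5))*8 = (3*(-⅕))*8 = -⅗*8 = -24/5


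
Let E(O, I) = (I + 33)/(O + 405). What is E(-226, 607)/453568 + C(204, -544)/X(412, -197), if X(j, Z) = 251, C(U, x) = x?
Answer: -690101202/318411823 ≈ -2.1673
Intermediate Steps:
E(O, I) = (33 + I)/(405 + O)
E(-226, 607)/453568 + C(204, -544)/X(412, -197) = ((33 + 607)/(405 - 226))/453568 - 544/251 = (640/179)*(1/453568) - 544*1/251 = ((1/179)*640)*(1/453568) - 544/251 = (640/179)*(1/453568) - 544/251 = 10/1268573 - 544/251 = -690101202/318411823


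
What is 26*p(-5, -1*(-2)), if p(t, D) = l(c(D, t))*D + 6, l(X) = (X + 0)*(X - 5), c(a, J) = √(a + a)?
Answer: -156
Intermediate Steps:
c(a, J) = √2*√a (c(a, J) = √(2*a) = √2*√a)
l(X) = X*(-5 + X)
p(t, D) = 6 + √2*D^(3/2)*(-5 + √2*√D) (p(t, D) = ((√2*√D)*(-5 + √2*√D))*D + 6 = (√2*√D*(-5 + √2*√D))*D + 6 = √2*D^(3/2)*(-5 + √2*√D) + 6 = 6 + √2*D^(3/2)*(-5 + √2*√D))
26*p(-5, -1*(-2)) = 26*(6 + 2*(-1*(-2))² - 5*√2*(-1*(-2))^(3/2)) = 26*(6 + 2*2² - 5*√2*2^(3/2)) = 26*(6 + 2*4 - 5*√2*2*√2) = 26*(6 + 8 - 20) = 26*(-6) = -156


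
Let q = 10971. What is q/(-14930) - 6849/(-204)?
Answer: 16669581/507620 ≈ 32.839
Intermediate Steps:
q/(-14930) - 6849/(-204) = 10971/(-14930) - 6849/(-204) = 10971*(-1/14930) - 6849*(-1/204) = -10971/14930 + 2283/68 = 16669581/507620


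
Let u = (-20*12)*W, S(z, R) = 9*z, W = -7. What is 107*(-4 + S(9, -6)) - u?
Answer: 6559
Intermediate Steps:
u = 1680 (u = -20*12*(-7) = -240*(-7) = 1680)
107*(-4 + S(9, -6)) - u = 107*(-4 + 9*9) - 1*1680 = 107*(-4 + 81) - 1680 = 107*77 - 1680 = 8239 - 1680 = 6559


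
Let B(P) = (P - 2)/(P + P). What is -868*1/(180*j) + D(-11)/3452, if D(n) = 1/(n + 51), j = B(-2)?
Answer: -5992663/1242720 ≈ -4.8222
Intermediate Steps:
B(P) = (-2 + P)/(2*P) (B(P) = (-2 + P)/((2*P)) = (-2 + P)*(1/(2*P)) = (-2 + P)/(2*P))
j = 1 (j = (1/2)*(-2 - 2)/(-2) = (1/2)*(-1/2)*(-4) = 1)
D(n) = 1/(51 + n)
-868*1/(180*j) + D(-11)/3452 = -868/((15*1)*12) + 1/((51 - 11)*3452) = -868/(15*12) + (1/3452)/40 = -868/180 + (1/40)*(1/3452) = -868*1/180 + 1/138080 = -217/45 + 1/138080 = -5992663/1242720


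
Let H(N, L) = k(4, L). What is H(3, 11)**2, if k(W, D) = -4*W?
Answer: 256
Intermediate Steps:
H(N, L) = -16 (H(N, L) = -4*4 = -16)
H(3, 11)**2 = (-16)**2 = 256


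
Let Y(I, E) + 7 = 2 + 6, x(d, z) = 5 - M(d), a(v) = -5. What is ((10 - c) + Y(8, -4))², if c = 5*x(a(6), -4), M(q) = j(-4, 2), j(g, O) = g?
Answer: 1156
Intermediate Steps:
M(q) = -4
x(d, z) = 9 (x(d, z) = 5 - 1*(-4) = 5 + 4 = 9)
Y(I, E) = 1 (Y(I, E) = -7 + (2 + 6) = -7 + 8 = 1)
c = 45 (c = 5*9 = 45)
((10 - c) + Y(8, -4))² = ((10 - 1*45) + 1)² = ((10 - 45) + 1)² = (-35 + 1)² = (-34)² = 1156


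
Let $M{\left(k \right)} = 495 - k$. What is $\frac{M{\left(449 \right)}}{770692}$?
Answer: $\frac{23}{385346} \approx 5.9687 \cdot 10^{-5}$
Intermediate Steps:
$\frac{M{\left(449 \right)}}{770692} = \frac{495 - 449}{770692} = \left(495 - 449\right) \frac{1}{770692} = 46 \cdot \frac{1}{770692} = \frac{23}{385346}$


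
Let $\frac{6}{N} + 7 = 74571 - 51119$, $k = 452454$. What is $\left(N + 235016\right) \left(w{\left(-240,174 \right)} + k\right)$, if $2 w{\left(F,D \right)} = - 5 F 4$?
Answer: $\frac{278469206067956}{2605} \approx 1.069 \cdot 10^{11}$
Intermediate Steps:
$N = \frac{2}{7815}$ ($N = \frac{6}{-7 + \left(74571 - 51119\right)} = \frac{6}{-7 + 23452} = \frac{6}{23445} = 6 \cdot \frac{1}{23445} = \frac{2}{7815} \approx 0.00025592$)
$w{\left(F,D \right)} = - 10 F$ ($w{\left(F,D \right)} = \frac{- 5 F 4}{2} = \frac{\left(-20\right) F}{2} = - 10 F$)
$\left(N + 235016\right) \left(w{\left(-240,174 \right)} + k\right) = \left(\frac{2}{7815} + 235016\right) \left(\left(-10\right) \left(-240\right) + 452454\right) = \frac{1836650042 \left(2400 + 452454\right)}{7815} = \frac{1836650042}{7815} \cdot 454854 = \frac{278469206067956}{2605}$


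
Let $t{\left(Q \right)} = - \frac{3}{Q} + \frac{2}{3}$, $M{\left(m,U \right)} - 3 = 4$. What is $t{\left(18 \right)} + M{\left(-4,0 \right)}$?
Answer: $\frac{15}{2} \approx 7.5$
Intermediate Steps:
$M{\left(m,U \right)} = 7$ ($M{\left(m,U \right)} = 3 + 4 = 7$)
$t{\left(Q \right)} = \frac{2}{3} - \frac{3}{Q}$ ($t{\left(Q \right)} = - \frac{3}{Q} + 2 \cdot \frac{1}{3} = - \frac{3}{Q} + \frac{2}{3} = \frac{2}{3} - \frac{3}{Q}$)
$t{\left(18 \right)} + M{\left(-4,0 \right)} = \left(\frac{2}{3} - \frac{3}{18}\right) + 7 = \left(\frac{2}{3} - \frac{1}{6}\right) + 7 = \frac{1}{2} + 7 = \frac{15}{2}$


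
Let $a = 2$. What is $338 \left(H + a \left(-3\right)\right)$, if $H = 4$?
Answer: $-676$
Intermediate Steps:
$338 \left(H + a \left(-3\right)\right) = 338 \left(4 + 2 \left(-3\right)\right) = 338 \left(4 - 6\right) = 338 \left(-2\right) = -676$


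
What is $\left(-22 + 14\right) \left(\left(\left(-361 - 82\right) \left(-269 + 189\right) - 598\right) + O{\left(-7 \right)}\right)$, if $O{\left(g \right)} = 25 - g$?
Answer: $-278992$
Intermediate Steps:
$\left(-22 + 14\right) \left(\left(\left(-361 - 82\right) \left(-269 + 189\right) - 598\right) + O{\left(-7 \right)}\right) = \left(-22 + 14\right) \left(\left(\left(-361 - 82\right) \left(-269 + 189\right) - 598\right) + \left(25 - -7\right)\right) = - 8 \left(\left(\left(-443\right) \left(-80\right) - 598\right) + \left(25 + 7\right)\right) = - 8 \left(\left(35440 - 598\right) + 32\right) = - 8 \left(34842 + 32\right) = \left(-8\right) 34874 = -278992$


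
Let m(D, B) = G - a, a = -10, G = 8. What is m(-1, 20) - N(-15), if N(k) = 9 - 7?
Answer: 16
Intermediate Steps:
m(D, B) = 18 (m(D, B) = 8 - 1*(-10) = 8 + 10 = 18)
N(k) = 2
m(-1, 20) - N(-15) = 18 - 1*2 = 18 - 2 = 16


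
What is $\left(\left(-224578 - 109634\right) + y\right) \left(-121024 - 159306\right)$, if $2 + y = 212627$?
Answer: $34084483710$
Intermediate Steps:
$y = 212625$ ($y = -2 + 212627 = 212625$)
$\left(\left(-224578 - 109634\right) + y\right) \left(-121024 - 159306\right) = \left(\left(-224578 - 109634\right) + 212625\right) \left(-121024 - 159306\right) = \left(\left(-224578 - 109634\right) + 212625\right) \left(-280330\right) = \left(-334212 + 212625\right) \left(-280330\right) = \left(-121587\right) \left(-280330\right) = 34084483710$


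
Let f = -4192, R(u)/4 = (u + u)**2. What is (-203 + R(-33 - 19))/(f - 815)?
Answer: -43061/5007 ≈ -8.6002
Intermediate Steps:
R(u) = 16*u**2 (R(u) = 4*(u + u)**2 = 4*(2*u)**2 = 4*(4*u**2) = 16*u**2)
(-203 + R(-33 - 19))/(f - 815) = (-203 + 16*(-33 - 19)**2)/(-4192 - 815) = (-203 + 16*(-52)**2)/(-5007) = (-203 + 16*2704)*(-1/5007) = (-203 + 43264)*(-1/5007) = 43061*(-1/5007) = -43061/5007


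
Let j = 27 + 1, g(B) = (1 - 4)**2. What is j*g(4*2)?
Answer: 252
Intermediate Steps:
g(B) = 9 (g(B) = (-3)**2 = 9)
j = 28
j*g(4*2) = 28*9 = 252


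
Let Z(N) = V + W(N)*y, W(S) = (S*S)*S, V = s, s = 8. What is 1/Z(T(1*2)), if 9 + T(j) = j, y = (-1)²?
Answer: -1/335 ≈ -0.0029851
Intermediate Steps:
V = 8
W(S) = S³ (W(S) = S²*S = S³)
y = 1
T(j) = -9 + j
Z(N) = 8 + N³ (Z(N) = 8 + N³*1 = 8 + N³)
1/Z(T(1*2)) = 1/(8 + (-9 + 1*2)³) = 1/(8 + (-9 + 2)³) = 1/(8 + (-7)³) = 1/(8 - 343) = 1/(-335) = -1/335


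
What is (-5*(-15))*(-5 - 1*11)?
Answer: -1200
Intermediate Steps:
(-5*(-15))*(-5 - 1*11) = 75*(-5 - 11) = 75*(-16) = -1200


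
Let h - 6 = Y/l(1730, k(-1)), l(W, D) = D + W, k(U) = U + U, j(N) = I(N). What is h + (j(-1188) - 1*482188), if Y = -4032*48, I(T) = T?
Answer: -483482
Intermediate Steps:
j(N) = N
k(U) = 2*U
Y = -193536
h = -106 (h = 6 - 193536/(2*(-1) + 1730) = 6 - 193536/(-2 + 1730) = 6 - 193536/1728 = 6 - 193536*1/1728 = 6 - 112 = -106)
h + (j(-1188) - 1*482188) = -106 + (-1188 - 1*482188) = -106 + (-1188 - 482188) = -106 - 483376 = -483482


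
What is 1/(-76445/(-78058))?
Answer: 78058/76445 ≈ 1.0211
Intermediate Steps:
1/(-76445/(-78058)) = 1/(-76445*(-1/78058)) = 1/(76445/78058) = 78058/76445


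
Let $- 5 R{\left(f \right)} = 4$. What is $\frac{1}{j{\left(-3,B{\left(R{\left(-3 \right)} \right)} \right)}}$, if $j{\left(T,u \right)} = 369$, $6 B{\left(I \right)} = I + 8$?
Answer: $\frac{1}{369} \approx 0.00271$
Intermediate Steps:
$R{\left(f \right)} = - \frac{4}{5}$ ($R{\left(f \right)} = \left(- \frac{1}{5}\right) 4 = - \frac{4}{5}$)
$B{\left(I \right)} = \frac{4}{3} + \frac{I}{6}$ ($B{\left(I \right)} = \frac{I + 8}{6} = \frac{8 + I}{6} = \frac{4}{3} + \frac{I}{6}$)
$\frac{1}{j{\left(-3,B{\left(R{\left(-3 \right)} \right)} \right)}} = \frac{1}{369}$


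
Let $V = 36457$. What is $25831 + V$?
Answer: $62288$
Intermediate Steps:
$25831 + V = 25831 + 36457 = 62288$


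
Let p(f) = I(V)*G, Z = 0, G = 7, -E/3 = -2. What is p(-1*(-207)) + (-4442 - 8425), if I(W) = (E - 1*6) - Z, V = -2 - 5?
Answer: -12867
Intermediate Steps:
E = 6 (E = -3*(-2) = 6)
V = -7
I(W) = 0 (I(W) = (6 - 1*6) - 1*0 = (6 - 6) + 0 = 0 + 0 = 0)
p(f) = 0 (p(f) = 0*7 = 0)
p(-1*(-207)) + (-4442 - 8425) = 0 + (-4442 - 8425) = 0 - 12867 = -12867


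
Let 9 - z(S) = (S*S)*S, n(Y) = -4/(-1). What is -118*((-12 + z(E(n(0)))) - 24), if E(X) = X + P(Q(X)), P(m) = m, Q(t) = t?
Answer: 63602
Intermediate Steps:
n(Y) = 4 (n(Y) = -4*(-1) = 4)
E(X) = 2*X (E(X) = X + X = 2*X)
z(S) = 9 - S³ (z(S) = 9 - S*S*S = 9 - S²*S = 9 - S³)
-118*((-12 + z(E(n(0)))) - 24) = -118*((-12 + (9 - (2*4)³)) - 24) = -118*((-12 + (9 - 1*8³)) - 24) = -118*((-12 + (9 - 1*512)) - 24) = -118*((-12 + (9 - 512)) - 24) = -118*((-12 - 503) - 24) = -118*(-515 - 24) = -118*(-539) = 63602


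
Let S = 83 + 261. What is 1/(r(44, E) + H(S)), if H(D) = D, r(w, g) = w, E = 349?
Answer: 1/388 ≈ 0.0025773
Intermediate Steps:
S = 344
1/(r(44, E) + H(S)) = 1/(44 + 344) = 1/388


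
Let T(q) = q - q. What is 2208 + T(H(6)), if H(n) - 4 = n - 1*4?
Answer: 2208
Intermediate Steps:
H(n) = n (H(n) = 4 + (n - 1*4) = 4 + (n - 4) = 4 + (-4 + n) = n)
T(q) = 0
2208 + T(H(6)) = 2208 + 0 = 2208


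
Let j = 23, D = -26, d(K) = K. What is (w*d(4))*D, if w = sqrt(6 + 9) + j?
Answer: -2392 - 104*sqrt(15) ≈ -2794.8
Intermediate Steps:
w = 23 + sqrt(15) (w = sqrt(6 + 9) + 23 = sqrt(15) + 23 = 23 + sqrt(15) ≈ 26.873)
(w*d(4))*D = ((23 + sqrt(15))*4)*(-26) = (92 + 4*sqrt(15))*(-26) = -2392 - 104*sqrt(15)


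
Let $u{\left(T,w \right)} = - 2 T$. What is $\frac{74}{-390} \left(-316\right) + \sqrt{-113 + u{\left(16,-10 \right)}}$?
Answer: $\frac{11692}{195} + i \sqrt{145} \approx 59.959 + 12.042 i$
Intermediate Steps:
$\frac{74}{-390} \left(-316\right) + \sqrt{-113 + u{\left(16,-10 \right)}} = \frac{74}{-390} \left(-316\right) + \sqrt{-113 - 32} = 74 \left(- \frac{1}{390}\right) \left(-316\right) + \sqrt{-113 - 32} = \left(- \frac{37}{195}\right) \left(-316\right) + \sqrt{-145} = \frac{11692}{195} + i \sqrt{145}$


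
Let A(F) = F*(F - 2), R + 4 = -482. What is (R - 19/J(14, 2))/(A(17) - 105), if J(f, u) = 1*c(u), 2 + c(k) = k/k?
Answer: -467/150 ≈ -3.1133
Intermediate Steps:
c(k) = -1 (c(k) = -2 + k/k = -2 + 1 = -1)
J(f, u) = -1 (J(f, u) = 1*(-1) = -1)
R = -486 (R = -4 - 482 = -486)
A(F) = F*(-2 + F)
(R - 19/J(14, 2))/(A(17) - 105) = (-486 - 19/(-1))/(17*(-2 + 17) - 105) = (-486 - 19*(-1))/(17*15 - 105) = (-486 + 19)/(255 - 105) = -467/150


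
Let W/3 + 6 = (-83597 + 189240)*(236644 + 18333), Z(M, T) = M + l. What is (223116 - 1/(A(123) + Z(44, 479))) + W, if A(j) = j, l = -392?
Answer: 18182211464476/225 ≈ 8.0810e+10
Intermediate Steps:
Z(M, T) = -392 + M (Z(M, T) = M - 392 = -392 + M)
W = 80809605615 (W = -18 + 3*((-83597 + 189240)*(236644 + 18333)) = -18 + 3*(105643*254977) = -18 + 3*26936535211 = -18 + 80809605633 = 80809605615)
(223116 - 1/(A(123) + Z(44, 479))) + W = (223116 - 1/(123 + (-392 + 44))) + 80809605615 = (223116 - 1/(123 - 348)) + 80809605615 = (223116 - 1/(-225)) + 80809605615 = (223116 - 1*(-1/225)) + 80809605615 = (223116 + 1/225) + 80809605615 = 50201101/225 + 80809605615 = 18182211464476/225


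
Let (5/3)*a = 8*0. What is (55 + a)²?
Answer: 3025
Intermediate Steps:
a = 0 (a = 3*(8*0)/5 = (⅗)*0 = 0)
(55 + a)² = (55 + 0)² = 55² = 3025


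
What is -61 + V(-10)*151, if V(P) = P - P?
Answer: -61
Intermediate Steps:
V(P) = 0
-61 + V(-10)*151 = -61 + 0*151 = -61 + 0 = -61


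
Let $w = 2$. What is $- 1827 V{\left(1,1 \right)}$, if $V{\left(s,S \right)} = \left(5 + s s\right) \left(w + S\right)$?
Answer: $-32886$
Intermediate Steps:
$V{\left(s,S \right)} = \left(2 + S\right) \left(5 + s^{2}\right)$ ($V{\left(s,S \right)} = \left(5 + s s\right) \left(2 + S\right) = \left(5 + s^{2}\right) \left(2 + S\right) = \left(2 + S\right) \left(5 + s^{2}\right)$)
$- 1827 V{\left(1,1 \right)} = - 1827 \left(10 + 2 \cdot 1^{2} + 5 \cdot 1 + 1 \cdot 1^{2}\right) = - 1827 \left(10 + 2 \cdot 1 + 5 + 1 \cdot 1\right) = - 1827 \left(10 + 2 + 5 + 1\right) = \left(-1827\right) 18 = -32886$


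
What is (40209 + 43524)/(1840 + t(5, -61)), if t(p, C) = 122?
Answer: 27911/654 ≈ 42.677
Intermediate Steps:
(40209 + 43524)/(1840 + t(5, -61)) = (40209 + 43524)/(1840 + 122) = 83733/1962 = 83733*(1/1962) = 27911/654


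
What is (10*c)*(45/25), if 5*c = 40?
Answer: 144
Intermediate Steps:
c = 8 (c = (1/5)*40 = 8)
(10*c)*(45/25) = (10*8)*(45/25) = 80*(45*(1/25)) = 80*(9/5) = 144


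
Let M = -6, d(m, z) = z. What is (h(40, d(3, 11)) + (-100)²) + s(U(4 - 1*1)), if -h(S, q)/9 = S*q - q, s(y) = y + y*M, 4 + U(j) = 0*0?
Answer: 6159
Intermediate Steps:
U(j) = -4 (U(j) = -4 + 0*0 = -4 + 0 = -4)
s(y) = -5*y (s(y) = y + y*(-6) = y - 6*y = -5*y)
h(S, q) = 9*q - 9*S*q (h(S, q) = -9*(S*q - q) = -9*(-q + S*q) = 9*q - 9*S*q)
(h(40, d(3, 11)) + (-100)²) + s(U(4 - 1*1)) = (9*11*(1 - 1*40) + (-100)²) - 5*(-4) = (9*11*(1 - 40) + 10000) + 20 = (9*11*(-39) + 10000) + 20 = (-3861 + 10000) + 20 = 6139 + 20 = 6159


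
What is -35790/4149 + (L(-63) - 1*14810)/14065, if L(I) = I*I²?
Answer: -18416989/670755 ≈ -27.457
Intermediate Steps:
L(I) = I³
-35790/4149 + (L(-63) - 1*14810)/14065 = -35790/4149 + ((-63)³ - 1*14810)/14065 = -35790*1/4149 + (-250047 - 14810)*(1/14065) = -11930/1383 - 264857*1/14065 = -11930/1383 - 9133/485 = -18416989/670755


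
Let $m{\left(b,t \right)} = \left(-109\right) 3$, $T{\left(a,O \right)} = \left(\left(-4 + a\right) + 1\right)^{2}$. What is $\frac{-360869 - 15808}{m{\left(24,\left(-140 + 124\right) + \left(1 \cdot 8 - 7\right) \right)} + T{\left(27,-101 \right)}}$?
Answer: $- \frac{125559}{83} \approx -1512.8$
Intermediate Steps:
$T{\left(a,O \right)} = \left(-3 + a\right)^{2}$
$m{\left(b,t \right)} = -327$
$\frac{-360869 - 15808}{m{\left(24,\left(-140 + 124\right) + \left(1 \cdot 8 - 7\right) \right)} + T{\left(27,-101 \right)}} = \frac{-360869 - 15808}{-327 + \left(-3 + 27\right)^{2}} = - \frac{376677}{-327 + 24^{2}} = - \frac{376677}{-327 + 576} = - \frac{376677}{249} = \left(-376677\right) \frac{1}{249} = - \frac{125559}{83}$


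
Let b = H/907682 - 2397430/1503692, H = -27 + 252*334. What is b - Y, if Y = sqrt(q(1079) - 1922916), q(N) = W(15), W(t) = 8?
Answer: -256197738586/170609270243 - 2*I*sqrt(480727) ≈ -1.5017 - 1386.7*I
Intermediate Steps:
q(N) = 8
H = 84141 (H = -27 + 84168 = 84141)
Y = 2*I*sqrt(480727) (Y = sqrt(8 - 1922916) = sqrt(-1922908) = 2*I*sqrt(480727) ≈ 1386.7*I)
b = -256197738586/170609270243 (b = 84141/907682 - 2397430/1503692 = 84141*(1/907682) - 2397430*1/1503692 = 84141/907682 - 1198715/751846 = -256197738586/170609270243 ≈ -1.5017)
b - Y = -256197738586/170609270243 - 2*I*sqrt(480727)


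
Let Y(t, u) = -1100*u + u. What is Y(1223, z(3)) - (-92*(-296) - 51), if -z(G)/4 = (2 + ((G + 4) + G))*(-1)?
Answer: -79933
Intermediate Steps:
z(G) = 24 + 8*G (z(G) = -4*(2 + ((G + 4) + G))*(-1) = -4*(2 + ((4 + G) + G))*(-1) = -4*(2 + (4 + 2*G))*(-1) = -4*(6 + 2*G)*(-1) = -4*(-6 - 2*G) = 24 + 8*G)
Y(t, u) = -1099*u
Y(1223, z(3)) - (-92*(-296) - 51) = -1099*(24 + 8*3) - (-92*(-296) - 51) = -1099*(24 + 24) - (27232 - 51) = -1099*48 - 1*27181 = -52752 - 27181 = -79933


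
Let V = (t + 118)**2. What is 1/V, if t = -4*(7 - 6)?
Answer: 1/12996 ≈ 7.6947e-5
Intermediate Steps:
t = -4 (t = -4*1 = -4)
V = 12996 (V = (-4 + 118)**2 = 114**2 = 12996)
1/V = 1/12996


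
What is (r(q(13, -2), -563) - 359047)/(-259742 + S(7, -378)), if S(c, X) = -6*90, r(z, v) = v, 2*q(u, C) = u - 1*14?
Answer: 179805/130141 ≈ 1.3816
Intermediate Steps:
q(u, C) = -7 + u/2 (q(u, C) = (u - 1*14)/2 = (u - 14)/2 = (-14 + u)/2 = -7 + u/2)
S(c, X) = -540
(r(q(13, -2), -563) - 359047)/(-259742 + S(7, -378)) = (-563 - 359047)/(-259742 - 540) = -359610/(-260282) = -359610*(-1/260282) = 179805/130141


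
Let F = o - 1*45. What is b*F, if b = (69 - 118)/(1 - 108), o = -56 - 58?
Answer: -7791/107 ≈ -72.813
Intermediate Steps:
o = -114
b = 49/107 (b = -49/(-107) = -49*(-1/107) = 49/107 ≈ 0.45794)
F = -159 (F = -114 - 1*45 = -114 - 45 = -159)
b*F = (49/107)*(-159) = -7791/107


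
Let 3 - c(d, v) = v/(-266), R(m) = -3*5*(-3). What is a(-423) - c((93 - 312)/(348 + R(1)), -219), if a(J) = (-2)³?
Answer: -2707/266 ≈ -10.177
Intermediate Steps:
a(J) = -8
R(m) = 45 (R(m) = -15*(-3) = 45)
c(d, v) = 3 + v/266 (c(d, v) = 3 - v/(-266) = 3 - v*(-1)/266 = 3 - (-1)*v/266 = 3 + v/266)
a(-423) - c((93 - 312)/(348 + R(1)), -219) = -8 - (3 + (1/266)*(-219)) = -8 - (3 - 219/266) = -8 - 1*579/266 = -8 - 579/266 = -2707/266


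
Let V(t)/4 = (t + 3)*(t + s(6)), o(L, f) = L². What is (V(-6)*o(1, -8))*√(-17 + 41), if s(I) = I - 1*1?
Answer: 24*√6 ≈ 58.788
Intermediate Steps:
s(I) = -1 + I (s(I) = I - 1 = -1 + I)
V(t) = 4*(3 + t)*(5 + t) (V(t) = 4*((t + 3)*(t + (-1 + 6))) = 4*((3 + t)*(t + 5)) = 4*((3 + t)*(5 + t)) = 4*(3 + t)*(5 + t))
(V(-6)*o(1, -8))*√(-17 + 41) = ((60 + 4*(-6)² + 32*(-6))*1²)*√(-17 + 41) = ((60 + 4*36 - 192)*1)*√24 = ((60 + 144 - 192)*1)*(2*√6) = (12*1)*(2*√6) = 12*(2*√6) = 24*√6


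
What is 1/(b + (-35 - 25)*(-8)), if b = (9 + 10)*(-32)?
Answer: -1/128 ≈ -0.0078125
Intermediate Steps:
b = -608 (b = 19*(-32) = -608)
1/(b + (-35 - 25)*(-8)) = 1/(-608 + (-35 - 25)*(-8)) = 1/(-608 - 60*(-8)) = 1/(-608 + 480) = 1/(-128) = -1/128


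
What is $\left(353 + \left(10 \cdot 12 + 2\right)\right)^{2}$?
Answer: $225625$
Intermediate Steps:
$\left(353 + \left(10 \cdot 12 + 2\right)\right)^{2} = \left(353 + \left(120 + 2\right)\right)^{2} = \left(353 + 122\right)^{2} = 475^{2} = 225625$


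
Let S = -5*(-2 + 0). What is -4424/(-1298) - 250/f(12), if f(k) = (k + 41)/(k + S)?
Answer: -3452264/34397 ≈ -100.37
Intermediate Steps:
S = 10 (S = -5*(-2) = 10)
f(k) = (41 + k)/(10 + k) (f(k) = (k + 41)/(k + 10) = (41 + k)/(10 + k))
-4424/(-1298) - 250/f(12) = -4424/(-1298) - 250*(10 + 12)/(41 + 12) = -4424*(-1/1298) - 250/(53/22) = 2212/649 - 250/((1/22)*53) = 2212/649 - 250/53/22 = 2212/649 - 250*22/53 = 2212/649 - 5500/53 = -3452264/34397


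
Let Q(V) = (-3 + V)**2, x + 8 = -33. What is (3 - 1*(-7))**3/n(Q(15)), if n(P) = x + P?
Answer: 1000/103 ≈ 9.7087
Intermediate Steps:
x = -41 (x = -8 - 33 = -41)
n(P) = -41 + P
(3 - 1*(-7))**3/n(Q(15)) = (3 - 1*(-7))**3/(-41 + (-3 + 15)**2) = (3 + 7)**3/(-41 + 12**2) = 10**3/(-41 + 144) = 1000/103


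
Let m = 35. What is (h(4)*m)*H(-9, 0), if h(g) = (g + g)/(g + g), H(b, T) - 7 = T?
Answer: 245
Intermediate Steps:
H(b, T) = 7 + T
h(g) = 1 (h(g) = (2*g)/((2*g)) = (2*g)*(1/(2*g)) = 1)
(h(4)*m)*H(-9, 0) = (1*35)*(7 + 0) = 35*7 = 245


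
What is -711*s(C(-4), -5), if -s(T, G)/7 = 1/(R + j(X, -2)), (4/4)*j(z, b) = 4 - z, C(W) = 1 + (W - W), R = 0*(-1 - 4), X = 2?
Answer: 4977/2 ≈ 2488.5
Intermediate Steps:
R = 0 (R = 0*(-5) = 0)
C(W) = 1 (C(W) = 1 + 0 = 1)
j(z, b) = 4 - z
s(T, G) = -7/2 (s(T, G) = -7/(0 + (4 - 1*2)) = -7/(0 + (4 - 2)) = -7/(0 + 2) = -7/2)
-711*s(C(-4), -5) = -711*(-7/2) = 4977/2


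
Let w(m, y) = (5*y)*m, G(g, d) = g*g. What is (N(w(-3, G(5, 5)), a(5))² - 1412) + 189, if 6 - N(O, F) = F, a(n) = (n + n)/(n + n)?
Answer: -1198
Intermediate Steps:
a(n) = 1 (a(n) = (2*n)/((2*n)) = (2*n)*(1/(2*n)) = 1)
G(g, d) = g²
w(m, y) = 5*m*y
N(O, F) = 6 - F
(N(w(-3, G(5, 5)), a(5))² - 1412) + 189 = ((6 - 1*1)² - 1412) + 189 = ((6 - 1)² - 1412) + 189 = (5² - 1412) + 189 = (25 - 1412) + 189 = -1387 + 189 = -1198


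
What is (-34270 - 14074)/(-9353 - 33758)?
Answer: 48344/43111 ≈ 1.1214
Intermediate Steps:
(-34270 - 14074)/(-9353 - 33758) = -48344/(-43111) = -48344*(-1/43111) = 48344/43111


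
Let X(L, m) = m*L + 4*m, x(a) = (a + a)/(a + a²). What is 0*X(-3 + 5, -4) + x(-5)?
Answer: -½ ≈ -0.50000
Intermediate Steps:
x(a) = 2*a/(a + a²) (x(a) = (2*a)/(a + a²) = 2*a/(a + a²))
X(L, m) = 4*m + L*m (X(L, m) = L*m + 4*m = 4*m + L*m)
0*X(-3 + 5, -4) + x(-5) = 0*(-4*(4 + (-3 + 5))) + 2/(1 - 5) = 0*(-4*(4 + 2)) + 2/(-4) = 0*(-4*6) + 2*(-¼) = 0*(-24) - ½ = 0 - ½ = -½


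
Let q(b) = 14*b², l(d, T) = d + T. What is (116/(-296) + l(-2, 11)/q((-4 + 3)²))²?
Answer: 4225/67081 ≈ 0.062984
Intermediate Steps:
l(d, T) = T + d
(116/(-296) + l(-2, 11)/q((-4 + 3)²))² = (116/(-296) + (11 - 2)/((14*((-4 + 3)²)²)))² = (116*(-1/296) + 9/((14*((-1)²)²)))² = (-29/74 + 9/((14*1²)))² = (-29/74 + 9/((14*1)))² = (-29/74 + 9/14)² = (65/259)² = 4225/67081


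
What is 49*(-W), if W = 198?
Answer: -9702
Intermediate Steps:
49*(-W) = 49*(-1*198) = 49*(-198) = -9702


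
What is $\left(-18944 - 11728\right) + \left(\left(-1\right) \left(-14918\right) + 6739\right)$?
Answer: $-9015$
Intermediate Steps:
$\left(-18944 - 11728\right) + \left(\left(-1\right) \left(-14918\right) + 6739\right) = -30672 + \left(14918 + 6739\right) = -30672 + 21657 = -9015$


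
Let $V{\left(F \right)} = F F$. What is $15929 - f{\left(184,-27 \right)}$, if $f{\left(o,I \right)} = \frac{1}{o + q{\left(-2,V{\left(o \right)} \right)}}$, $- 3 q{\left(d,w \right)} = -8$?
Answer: $\frac{8920237}{560} \approx 15929.0$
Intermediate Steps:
$V{\left(F \right)} = F^{2}$
$q{\left(d,w \right)} = \frac{8}{3}$ ($q{\left(d,w \right)} = \left(- \frac{1}{3}\right) \left(-8\right) = \frac{8}{3}$)
$f{\left(o,I \right)} = \frac{1}{\frac{8}{3} + o}$ ($f{\left(o,I \right)} = \frac{1}{o + \frac{8}{3}} = \frac{1}{\frac{8}{3} + o}$)
$15929 - f{\left(184,-27 \right)} = 15929 - \frac{3}{8 + 3 \cdot 184} = 15929 - \frac{3}{8 + 552} = 15929 - \frac{3}{560} = \frac{8920237}{560}$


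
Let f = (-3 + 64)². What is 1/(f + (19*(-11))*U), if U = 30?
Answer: -1/2549 ≈ -0.00039231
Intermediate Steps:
f = 3721 (f = 61² = 3721)
1/(f + (19*(-11))*U) = 1/(3721 + (19*(-11))*30) = 1/(3721 - 209*30) = 1/(3721 - 6270) = 1/(-2549) = -1/2549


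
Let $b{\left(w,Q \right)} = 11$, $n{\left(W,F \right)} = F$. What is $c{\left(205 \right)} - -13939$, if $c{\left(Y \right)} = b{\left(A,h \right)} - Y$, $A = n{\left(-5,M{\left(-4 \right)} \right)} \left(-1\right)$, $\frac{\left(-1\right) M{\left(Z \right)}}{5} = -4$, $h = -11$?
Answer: $13745$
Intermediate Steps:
$M{\left(Z \right)} = 20$ ($M{\left(Z \right)} = \left(-5\right) \left(-4\right) = 20$)
$A = -20$ ($A = 20 \left(-1\right) = -20$)
$c{\left(Y \right)} = 11 - Y$
$c{\left(205 \right)} - -13939 = \left(11 - 205\right) - -13939 = \left(11 - 205\right) + 13939 = -194 + 13939 = 13745$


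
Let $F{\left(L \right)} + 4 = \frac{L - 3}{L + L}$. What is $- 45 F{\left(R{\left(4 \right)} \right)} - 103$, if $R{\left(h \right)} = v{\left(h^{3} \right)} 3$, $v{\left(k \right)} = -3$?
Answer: $47$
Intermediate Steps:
$R{\left(h \right)} = -9$ ($R{\left(h \right)} = \left(-3\right) 3 = -9$)
$F{\left(L \right)} = -4 + \frac{-3 + L}{2 L}$ ($F{\left(L \right)} = -4 + \frac{L - 3}{L + L} = -4 + \frac{L - 3}{2 L} = -4 + \left(-3 + L\right) \frac{1}{2 L} = -4 + \frac{-3 + L}{2 L}$)
$- 45 F{\left(R{\left(4 \right)} \right)} - 103 = - 45 \frac{-3 - -63}{2 \left(-9\right)} - 103 = - 45 \cdot \frac{1}{2} \left(- \frac{1}{9}\right) \left(-3 + 63\right) - 103 = - 45 \cdot \frac{1}{2} \left(- \frac{1}{9}\right) 60 - 103 = \left(-45\right) \left(- \frac{10}{3}\right) - 103 = 150 - 103 = 47$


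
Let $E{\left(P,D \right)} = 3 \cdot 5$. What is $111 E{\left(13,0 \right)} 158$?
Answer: $263070$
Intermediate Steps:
$E{\left(P,D \right)} = 15$
$111 E{\left(13,0 \right)} 158 = 111 \cdot 15 \cdot 158 = 1665 \cdot 158 = 263070$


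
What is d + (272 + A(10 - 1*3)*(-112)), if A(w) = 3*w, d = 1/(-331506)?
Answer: -689532481/331506 ≈ -2080.0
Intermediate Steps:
d = -1/331506 ≈ -3.0165e-6
d + (272 + A(10 - 1*3)*(-112)) = -1/331506 + (272 + (3*(10 - 1*3))*(-112)) = -1/331506 + (272 + (3*(10 - 3))*(-112)) = -1/331506 + (272 + (3*7)*(-112)) = -1/331506 + (272 + 21*(-112)) = -1/331506 + (272 - 2352) = -1/331506 - 2080 = -689532481/331506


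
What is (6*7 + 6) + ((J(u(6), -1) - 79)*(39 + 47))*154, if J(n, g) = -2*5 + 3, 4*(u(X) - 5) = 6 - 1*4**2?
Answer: -1138936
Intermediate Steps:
u(X) = 5/2 (u(X) = 5 + (6 - 1*4**2)/4 = 5 + (6 - 1*16)/4 = 5 + (6 - 16)/4 = 5 + (1/4)*(-10) = 5 - 5/2 = 5/2)
J(n, g) = -7 (J(n, g) = -10 + 3 = -7)
(6*7 + 6) + ((J(u(6), -1) - 79)*(39 + 47))*154 = (6*7 + 6) + ((-7 - 79)*(39 + 47))*154 = (42 + 6) - 86*86*154 = 48 - 7396*154 = 48 - 1138984 = -1138936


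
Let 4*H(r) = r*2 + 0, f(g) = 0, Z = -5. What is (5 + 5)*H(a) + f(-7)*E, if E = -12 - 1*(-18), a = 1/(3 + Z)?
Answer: -5/2 ≈ -2.5000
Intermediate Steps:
a = -1/2 (a = 1/(3 - 5) = 1/(-2) = -1/2 ≈ -0.50000)
H(r) = r/2 (H(r) = (r*2 + 0)/4 = (2*r + 0)/4 = (2*r)/4 = r/2)
E = 6 (E = -12 + 18 = 6)
(5 + 5)*H(a) + f(-7)*E = (5 + 5)*((1/2)*(-1/2)) + 0*6 = 10*(-1/4) + 0 = -5/2 + 0 = -5/2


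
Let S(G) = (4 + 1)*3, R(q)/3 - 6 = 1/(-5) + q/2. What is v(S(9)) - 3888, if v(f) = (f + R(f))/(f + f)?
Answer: -388617/100 ≈ -3886.2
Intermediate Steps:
R(q) = 87/5 + 3*q/2 (R(q) = 18 + 3*(1/(-5) + q/2) = 18 + 3*(1*(-⅕) + q*(½)) = 18 + 3*(-⅕ + q/2) = 18 + (-⅗ + 3*q/2) = 87/5 + 3*q/2)
S(G) = 15 (S(G) = 5*3 = 15)
v(f) = (87/5 + 5*f/2)/(2*f) (v(f) = (f + (87/5 + 3*f/2))/(f + f) = (87/5 + 5*f/2)/((2*f)) = (87/5 + 5*f/2)*(1/(2*f)) = (87/5 + 5*f/2)/(2*f))
v(S(9)) - 3888 = (1/20)*(174 + 25*15)/15 - 3888 = (1/20)*(1/15)*(174 + 375) - 3888 = (1/20)*(1/15)*549 - 3888 = 183/100 - 3888 = -388617/100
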